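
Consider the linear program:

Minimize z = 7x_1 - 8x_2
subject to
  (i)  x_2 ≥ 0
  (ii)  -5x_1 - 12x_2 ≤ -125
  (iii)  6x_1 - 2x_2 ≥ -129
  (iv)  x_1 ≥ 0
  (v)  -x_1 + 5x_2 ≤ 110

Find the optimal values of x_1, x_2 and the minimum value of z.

x_1 = 0, x_2 = 22, minimum z = -176

Vertices and z = 7x_1 - 8x_2:
  (25, 0) → z = 175
  (0, 125/12) → z = -250/3
  (0, 22) → z = -176
The feasible region is unbounded (it extends along (5, 1), (1, 0)), but z strictly increases along every unbounded feasible direction, so there is no improving ray and the minimum is attained at a vertex.

At the optimal vertex, x_1 = 0 and -x_1 + 5x_2 = 110.
Solving simultaneously gives x_1 = 0, x_2 = 22.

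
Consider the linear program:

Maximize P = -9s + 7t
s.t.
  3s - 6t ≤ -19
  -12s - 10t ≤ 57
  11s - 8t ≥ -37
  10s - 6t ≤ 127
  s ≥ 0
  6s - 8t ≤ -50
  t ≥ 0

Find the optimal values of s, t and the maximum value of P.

s = 619/7, t = 1767/14, maximum P = 1227/14

Extreme points and P = -9s + 7t:
  (619/7, 1767/14) → P = 1227/14
  (13/5, 41/5) → P = 34
  (329/11, 631/22) → P = -1505/22

At the optimal vertex, 11s - 8t = -37 and 10s - 6t = 127.
Solving simultaneously gives s = 619/7, t = 1767/14.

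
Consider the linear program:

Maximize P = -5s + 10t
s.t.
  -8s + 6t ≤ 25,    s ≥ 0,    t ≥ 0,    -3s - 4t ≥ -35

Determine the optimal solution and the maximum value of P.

Corner points and P = -5s + 10t:
  (0, 25/6) → P = 125/3
  (11/5, 71/10) → P = 60
  (0, 0) → P = 0
  (35/3, 0) → P = -175/3

s = 11/5, t = 71/10, maximum P = 60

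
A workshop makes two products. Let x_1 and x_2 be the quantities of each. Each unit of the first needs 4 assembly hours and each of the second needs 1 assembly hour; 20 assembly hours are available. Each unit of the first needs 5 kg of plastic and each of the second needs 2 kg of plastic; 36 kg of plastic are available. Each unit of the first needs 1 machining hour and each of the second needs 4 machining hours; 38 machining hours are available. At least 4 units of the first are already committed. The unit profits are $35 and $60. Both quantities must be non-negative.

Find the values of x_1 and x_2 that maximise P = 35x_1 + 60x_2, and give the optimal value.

x_1 = 4, x_2 = 4, maximum P = 380

Extreme points and P = 35x_1 + 60x_2:
  (5, 0) → P = 175
  (4, 0) → P = 140
  (4, 4) → P = 380

The binding constraints are 4x_1 + x_2 = 20 and x_1 = 4.
Solving simultaneously gives x_1 = 4, x_2 = 4.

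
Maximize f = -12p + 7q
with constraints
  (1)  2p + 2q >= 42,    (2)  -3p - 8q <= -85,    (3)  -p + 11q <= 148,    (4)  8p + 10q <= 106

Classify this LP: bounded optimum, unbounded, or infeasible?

The boundaries 2p + 2q = 42 and -3p - 8q = -85 meet at (83/5, 22/5), but that point violates 8p + 10q ≤ 106. Every candidate vertex is excluded by some other constraint, so the feasible region is empty.

infeasible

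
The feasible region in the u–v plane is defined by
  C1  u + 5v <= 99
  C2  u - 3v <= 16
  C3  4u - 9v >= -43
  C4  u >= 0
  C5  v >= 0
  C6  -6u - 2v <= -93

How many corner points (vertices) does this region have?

Of the 15 pairwise boundary intersections, those satisfying every inequality are:
  (377/8, 83/8)
  (676/29, 439/29)
  (16, 0)
  (751/62, 315/31)
  (31/2, 0)

5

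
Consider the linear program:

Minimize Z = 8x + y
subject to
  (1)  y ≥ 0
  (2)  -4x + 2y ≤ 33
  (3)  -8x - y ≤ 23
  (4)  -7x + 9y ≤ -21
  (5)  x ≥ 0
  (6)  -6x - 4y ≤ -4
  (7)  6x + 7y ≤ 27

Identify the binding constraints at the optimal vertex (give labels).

Extreme points and Z = 8x + y:
  (3, 0) → Z = 24
  (9/2, 0) → Z = 36
  (390/103, 63/103) → Z = 3183/103

The minimum is at (3, 0). Substituting into each constraint, equality holds for (1) and (4); the remaining constraints have slack.

(1) and (4)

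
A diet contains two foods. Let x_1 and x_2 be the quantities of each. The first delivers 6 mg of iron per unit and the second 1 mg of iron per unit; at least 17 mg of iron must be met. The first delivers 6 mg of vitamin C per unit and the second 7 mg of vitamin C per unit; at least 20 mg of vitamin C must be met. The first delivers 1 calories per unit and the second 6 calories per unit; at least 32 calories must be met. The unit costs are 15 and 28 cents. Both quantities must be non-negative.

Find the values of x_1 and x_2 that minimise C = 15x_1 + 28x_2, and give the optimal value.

Feasible corners and C = 15x_1 + 28x_2:
  (0, 17) → C = 476
  (32, 0) → C = 480
  (2, 5) → C = 170
The feasible region is unbounded (it extends along (0, 1), (1, 0)), but C strictly increases along every unbounded feasible direction, so there is no improving ray and the minimum is attained at a vertex.

The binding constraints are 6x_1 + x_2 = 17 and x_1 + 6x_2 = 32.
Solving simultaneously gives x_1 = 2, x_2 = 5.

x_1 = 2, x_2 = 5, minimum C = 170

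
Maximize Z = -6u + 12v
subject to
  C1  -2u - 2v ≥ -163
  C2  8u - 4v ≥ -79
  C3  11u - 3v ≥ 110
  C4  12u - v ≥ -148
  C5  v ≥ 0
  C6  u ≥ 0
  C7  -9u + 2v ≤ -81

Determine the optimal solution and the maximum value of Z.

Feasible corners and Z = -6u + 12v:
  (709/28, 1573/28) → Z = 7311/14
  (163/2, 0) → Z = -489
  (10, 0) → Z = -60

u = 709/28, v = 1573/28, maximum Z = 7311/14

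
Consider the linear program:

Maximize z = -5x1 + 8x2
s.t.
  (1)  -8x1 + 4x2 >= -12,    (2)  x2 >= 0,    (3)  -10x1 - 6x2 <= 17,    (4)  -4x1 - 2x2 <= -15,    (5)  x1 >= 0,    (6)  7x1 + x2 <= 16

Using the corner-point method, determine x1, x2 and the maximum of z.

Vertices and z = -5x1 + 8x2:
  (0, 15/2) → z = 60
  (17/10, 41/10) → z = 243/10
  (0, 16) → z = 128

At the optimal vertex, x1 = 0 and 7x1 + x2 = 16.
Solving simultaneously gives x1 = 0, x2 = 16.

x1 = 0, x2 = 16, maximum z = 128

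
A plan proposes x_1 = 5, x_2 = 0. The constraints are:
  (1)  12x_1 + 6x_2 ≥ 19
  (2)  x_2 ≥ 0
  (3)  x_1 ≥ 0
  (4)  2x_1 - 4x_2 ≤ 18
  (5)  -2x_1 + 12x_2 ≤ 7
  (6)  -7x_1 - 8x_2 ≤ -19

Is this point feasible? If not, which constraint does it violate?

(1): 60 ≥ 19 ✓
(2): 0 ≥ 0 ✓
(3): 5 ≥ 0 ✓
(4): 10 ≤ 18 ✓
(5): -10 ≤ 7 ✓
(6): -35 ≤ -19 ✓

feasible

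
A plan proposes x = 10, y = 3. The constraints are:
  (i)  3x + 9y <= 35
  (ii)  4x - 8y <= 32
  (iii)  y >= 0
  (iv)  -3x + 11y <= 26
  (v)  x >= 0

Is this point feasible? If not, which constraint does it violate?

Constraint (i): 3x + 9y = 57, which is not ≤ 35. All other constraints are satisfied.

not feasible — violates (i)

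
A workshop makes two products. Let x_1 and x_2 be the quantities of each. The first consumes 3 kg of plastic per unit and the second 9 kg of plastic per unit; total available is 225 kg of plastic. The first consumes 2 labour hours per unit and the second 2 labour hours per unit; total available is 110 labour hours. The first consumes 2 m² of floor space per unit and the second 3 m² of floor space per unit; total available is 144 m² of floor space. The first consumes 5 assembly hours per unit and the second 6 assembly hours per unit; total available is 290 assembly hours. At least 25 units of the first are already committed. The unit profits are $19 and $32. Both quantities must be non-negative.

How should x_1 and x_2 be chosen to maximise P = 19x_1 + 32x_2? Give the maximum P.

x_1 = 45, x_2 = 10, maximum P = 1175

Vertices and P = 19x_1 + 32x_2:
  (55, 0) → P = 1045
  (25, 0) → P = 475
  (45, 10) → P = 1175
  (25, 50/3) → P = 3025/3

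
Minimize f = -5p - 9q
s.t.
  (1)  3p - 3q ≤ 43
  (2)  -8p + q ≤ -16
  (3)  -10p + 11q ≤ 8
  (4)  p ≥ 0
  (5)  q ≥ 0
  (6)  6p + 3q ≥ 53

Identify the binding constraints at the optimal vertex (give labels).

(1) and (3)

Corner points and f = -5p - 9q:
  (497/3, 454/3) → f = -6571/3
  (43/3, 0) → f = -215/3
  (559/96, 289/48) → f = -7997/96
  (53/6, 0) → f = -265/6

The minimum is at (497/3, 454/3). Substituting into each constraint, equality holds for (1) and (3); the remaining constraints have slack.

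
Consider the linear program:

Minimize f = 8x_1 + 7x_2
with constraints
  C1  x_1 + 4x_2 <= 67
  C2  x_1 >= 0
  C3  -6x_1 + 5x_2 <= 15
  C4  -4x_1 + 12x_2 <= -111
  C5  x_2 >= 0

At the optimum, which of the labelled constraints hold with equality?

Corner points and f = 8x_1 + 7x_2:
  (312/7, 157/28) → f = 11083/28
  (67, 0) → f = 536
  (111/4, 0) → f = 222

The minimum is at (111/4, 0). Substituting into each constraint, equality holds for C4 and C5; the remaining constraints have slack.

C4 and C5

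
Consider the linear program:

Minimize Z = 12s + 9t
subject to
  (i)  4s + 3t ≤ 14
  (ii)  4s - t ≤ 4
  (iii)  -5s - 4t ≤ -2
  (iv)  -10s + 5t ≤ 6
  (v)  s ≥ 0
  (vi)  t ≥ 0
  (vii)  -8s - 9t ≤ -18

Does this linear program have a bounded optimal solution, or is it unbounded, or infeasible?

Vertices and Z = 12s + 9t:
  (13/8, 5/2) → Z = 42
  (26/25, 82/25) → Z = 42
  (27/22, 10/11) → Z = 252/11
  (18/65, 114/65) → Z = 1242/65
The feasible region has finitely many vertices and no improving ray; the minimum is 1242/65 at (18/65, 114/65).

bounded optimum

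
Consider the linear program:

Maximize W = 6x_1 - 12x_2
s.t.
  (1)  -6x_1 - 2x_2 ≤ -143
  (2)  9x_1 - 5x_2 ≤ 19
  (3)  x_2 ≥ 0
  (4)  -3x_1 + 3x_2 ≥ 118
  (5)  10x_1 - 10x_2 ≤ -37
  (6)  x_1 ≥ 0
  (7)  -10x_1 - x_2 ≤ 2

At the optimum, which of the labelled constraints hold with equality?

(1) and (4)

Extreme points and W = 6x_1 - 12x_2:
  (193/24, 379/8) → W = -2081/4
  (0, 143/2) → W = -858
  (647/12, 373/4) → W = -1591/2
The feasible region is unbounded (it extends along (0, 1), (5, 9)), but W strictly decreases along every unbounded feasible direction, so there is no improving ray and the maximum is attained at a vertex.

The maximum is at (193/24, 379/8). Substituting into each constraint, equality holds for (1) and (4); the remaining constraints have slack.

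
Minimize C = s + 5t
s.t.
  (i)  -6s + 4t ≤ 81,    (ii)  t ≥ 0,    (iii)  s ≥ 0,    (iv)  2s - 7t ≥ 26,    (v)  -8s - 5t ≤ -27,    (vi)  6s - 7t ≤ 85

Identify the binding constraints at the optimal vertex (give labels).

(ii) and (iv)

Corner points and C = s + 5t:
  (13, 0) → C = 13
  (85/6, 0) → C = 85/6
  (59/4, 1/2) → C = 69/4

The minimum is at (13, 0). Substituting into each constraint, equality holds for (ii) and (iv); the remaining constraints have slack.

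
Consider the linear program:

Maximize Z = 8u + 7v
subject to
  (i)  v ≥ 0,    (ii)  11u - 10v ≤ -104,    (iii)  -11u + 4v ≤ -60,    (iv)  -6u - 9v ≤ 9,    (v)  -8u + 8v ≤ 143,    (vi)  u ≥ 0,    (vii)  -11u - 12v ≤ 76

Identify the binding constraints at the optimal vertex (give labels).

Feasible corners and Z = 8u + 7v:
  (508/33, 82/3) → Z = 10378/33
  (299/4, 741/8) → Z = 9971/8
  (263/14, 2053/56) → Z = 22787/56

The maximum is at (299/4, 741/8). Substituting into each constraint, equality holds for (ii) and (v); the remaining constraints have slack.

(ii) and (v)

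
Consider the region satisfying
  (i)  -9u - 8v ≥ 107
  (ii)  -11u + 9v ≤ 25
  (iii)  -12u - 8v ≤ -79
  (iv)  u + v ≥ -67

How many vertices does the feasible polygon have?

The feasible vertices (each the meet of two boundaries and inside every other half-plane) are:
  (62, -665/8)
  (429, -496)
  (615/4, -883/4)

3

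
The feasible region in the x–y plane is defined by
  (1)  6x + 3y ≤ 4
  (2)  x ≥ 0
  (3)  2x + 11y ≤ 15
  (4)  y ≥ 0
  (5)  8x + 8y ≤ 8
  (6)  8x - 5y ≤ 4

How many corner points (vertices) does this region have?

5

Pairwise boundary intersections that survive every other constraint:
  (1/3, 2/3)
  (16/27, 4/27)
  (0, 0)
  (0, 1)
  (1/2, 0)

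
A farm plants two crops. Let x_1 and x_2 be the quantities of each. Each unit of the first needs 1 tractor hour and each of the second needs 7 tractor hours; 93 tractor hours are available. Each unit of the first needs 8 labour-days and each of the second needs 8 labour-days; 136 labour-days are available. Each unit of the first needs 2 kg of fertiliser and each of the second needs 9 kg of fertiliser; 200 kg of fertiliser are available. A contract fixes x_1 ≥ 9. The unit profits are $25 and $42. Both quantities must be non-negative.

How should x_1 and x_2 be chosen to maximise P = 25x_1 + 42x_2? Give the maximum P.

x_1 = 9, x_2 = 8, maximum P = 561

Feasible corners and P = 25x_1 + 42x_2:
  (17, 0) → P = 425
  (9, 0) → P = 225
  (9, 8) → P = 561

At the optimal vertex, 8x_1 + 8x_2 = 136 and x_1 = 9.
Solving simultaneously gives x_1 = 9, x_2 = 8.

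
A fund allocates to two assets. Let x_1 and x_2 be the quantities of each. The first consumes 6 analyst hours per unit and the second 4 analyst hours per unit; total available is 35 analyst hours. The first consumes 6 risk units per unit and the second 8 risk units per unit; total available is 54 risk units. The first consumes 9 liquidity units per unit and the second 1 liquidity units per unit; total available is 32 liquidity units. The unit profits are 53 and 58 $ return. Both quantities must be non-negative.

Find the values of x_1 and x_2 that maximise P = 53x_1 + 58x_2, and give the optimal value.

x_1 = 8/3, x_2 = 19/4, maximum P = 2501/6

Corner points and P = 53x_1 + 58x_2:
  (0, 0) → P = 0
  (0, 27/4) → P = 783/2
  (32/9, 0) → P = 1696/9
  (8/3, 19/4) → P = 2501/6
  (31/10, 41/10) → P = 4021/10

The binding constraints are 6x_1 + 4x_2 = 35 and 6x_1 + 8x_2 = 54.
Solving simultaneously gives x_1 = 8/3, x_2 = 19/4.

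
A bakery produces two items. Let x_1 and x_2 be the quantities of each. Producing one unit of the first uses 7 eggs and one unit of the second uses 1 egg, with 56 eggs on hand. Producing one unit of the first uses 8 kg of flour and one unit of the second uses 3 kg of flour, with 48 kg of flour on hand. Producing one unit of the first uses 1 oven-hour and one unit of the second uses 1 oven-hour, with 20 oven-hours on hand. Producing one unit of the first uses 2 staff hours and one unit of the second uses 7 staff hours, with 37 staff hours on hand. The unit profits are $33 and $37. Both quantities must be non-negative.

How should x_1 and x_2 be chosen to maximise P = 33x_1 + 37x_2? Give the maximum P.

x_1 = 9/2, x_2 = 4, maximum P = 593/2

The binding constraints are 8x_1 + 3x_2 = 48 and 2x_1 + 7x_2 = 37.
Solving simultaneously gives x_1 = 9/2, x_2 = 4.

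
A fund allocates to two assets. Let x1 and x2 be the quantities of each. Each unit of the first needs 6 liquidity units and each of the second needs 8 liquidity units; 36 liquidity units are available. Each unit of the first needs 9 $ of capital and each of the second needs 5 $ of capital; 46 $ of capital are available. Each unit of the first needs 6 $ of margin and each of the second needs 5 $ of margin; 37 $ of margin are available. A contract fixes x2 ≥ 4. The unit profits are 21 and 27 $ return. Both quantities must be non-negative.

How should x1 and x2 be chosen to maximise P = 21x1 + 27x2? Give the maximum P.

x1 = 2/3, x2 = 4, maximum P = 122

Vertices and P = 21x1 + 27x2:
  (0, 9/2) → P = 243/2
  (0, 4) → P = 108
  (2/3, 4) → P = 122

The optimum lies where 6x1 + 8x2 = 36 and x2 = 4.
Solving simultaneously gives x1 = 2/3, x2 = 4.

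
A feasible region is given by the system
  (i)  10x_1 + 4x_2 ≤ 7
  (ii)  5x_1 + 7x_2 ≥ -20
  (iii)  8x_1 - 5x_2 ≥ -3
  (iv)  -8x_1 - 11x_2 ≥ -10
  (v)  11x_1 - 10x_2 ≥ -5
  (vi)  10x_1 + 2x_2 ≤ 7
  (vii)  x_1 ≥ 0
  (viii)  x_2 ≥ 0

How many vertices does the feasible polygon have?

5

Of the 28 pairwise boundary intersections, those satisfying every inequality are:
  (37/78, 22/39)
  (7/10, 0)
  (15/67, 50/67)
  (0, 1/2)
  (0, 0)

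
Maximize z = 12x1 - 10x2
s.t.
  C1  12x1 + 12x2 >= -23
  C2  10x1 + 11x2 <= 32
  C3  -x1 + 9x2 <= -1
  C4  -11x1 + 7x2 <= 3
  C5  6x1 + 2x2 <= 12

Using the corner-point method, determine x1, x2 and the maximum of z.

x1 = 95/24, x2 = -47/8, maximum z = 425/4

Extreme points and z = 12x1 - 10x2:
  (-197/216, -217/216) → z = -97/108
  (95/24, -47/8) → z = 425/4
  (-17/46, -7/46) → z = -67/23
  (55/28, 3/28) → z = 45/2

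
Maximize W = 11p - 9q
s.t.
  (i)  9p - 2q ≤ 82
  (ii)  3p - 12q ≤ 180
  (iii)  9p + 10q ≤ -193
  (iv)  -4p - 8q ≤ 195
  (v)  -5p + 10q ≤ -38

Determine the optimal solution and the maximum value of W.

Extreme points and W = 11p - 9q:
  (-86/23, -733/46) → W = 4705/46
  (-25/2, -145/8) → W = 205/8
  (-155/14, -1307/140) → W = -5287/140
  (-823/40, -1127/80) → W = -7963/80

At the optimal vertex, 3p - 12q = 180 and 9p + 10q = -193.
Solving simultaneously gives p = -86/23, q = -733/46.

p = -86/23, q = -733/46, maximum W = 4705/46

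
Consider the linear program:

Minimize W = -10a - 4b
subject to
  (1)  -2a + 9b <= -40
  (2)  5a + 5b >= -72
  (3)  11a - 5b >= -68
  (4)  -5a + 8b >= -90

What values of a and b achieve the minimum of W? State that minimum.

a = 490/29, b = -20/29, minimum W = -4820/29

Extreme points and W = -10a - 4b:
  (-448/55, -344/55) → W = 5856/55
  (490/29, -20/29) → W = -4820/29
  (-126/65, -162/13) → W = 900/13

The optimum lies where -2a + 9b = -40 and -5a + 8b = -90.
Solving simultaneously gives a = 490/29, b = -20/29.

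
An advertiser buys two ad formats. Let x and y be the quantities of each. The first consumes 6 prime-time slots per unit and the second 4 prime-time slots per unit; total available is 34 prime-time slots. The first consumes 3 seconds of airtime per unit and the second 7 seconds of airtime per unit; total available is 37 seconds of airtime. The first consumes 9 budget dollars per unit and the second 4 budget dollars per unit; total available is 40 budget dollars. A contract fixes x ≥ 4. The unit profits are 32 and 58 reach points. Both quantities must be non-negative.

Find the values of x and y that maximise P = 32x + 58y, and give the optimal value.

x = 4, y = 1, maximum P = 186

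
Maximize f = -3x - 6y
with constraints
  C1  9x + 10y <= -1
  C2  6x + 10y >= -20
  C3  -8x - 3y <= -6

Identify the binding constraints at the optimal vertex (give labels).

C1 and C2

Corner points and f = -3x - 6y:
  (19/3, -29/5) → f = 79/5
  (63/53, -62/53) → f = 183/53
  (60/31, -98/31) → f = 408/31

The maximum is at (19/3, -29/5). Substituting into each constraint, equality holds for C1 and C2; the remaining constraints have slack.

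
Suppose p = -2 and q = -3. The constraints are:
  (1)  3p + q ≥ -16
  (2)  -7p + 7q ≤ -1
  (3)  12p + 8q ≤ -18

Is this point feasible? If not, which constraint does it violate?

(1): -9 ≥ -16 ✓
(2): -7 ≤ -1 ✓
(3): -48 ≤ -18 ✓

feasible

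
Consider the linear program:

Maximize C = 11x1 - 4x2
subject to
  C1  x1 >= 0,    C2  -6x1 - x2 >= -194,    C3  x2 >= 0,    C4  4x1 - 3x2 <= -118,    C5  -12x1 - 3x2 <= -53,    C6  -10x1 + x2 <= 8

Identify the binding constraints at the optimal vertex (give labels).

Vertices and C = 11x1 - 4x2:
  (232/11, 742/11) → C = -416/11
  (93/8, 497/4) → C = -2953/8
  (47/13, 574/13) → C = -1779/13

The maximum is at (232/11, 742/11). Substituting into each constraint, equality holds for C2 and C4; the remaining constraints have slack.

C2 and C4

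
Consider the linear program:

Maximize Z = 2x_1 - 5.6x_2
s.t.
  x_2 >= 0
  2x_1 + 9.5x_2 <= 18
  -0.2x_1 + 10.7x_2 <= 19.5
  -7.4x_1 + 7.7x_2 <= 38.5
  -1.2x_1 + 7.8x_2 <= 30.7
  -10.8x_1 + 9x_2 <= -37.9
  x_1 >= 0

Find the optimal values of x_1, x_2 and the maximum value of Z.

Extreme points and Z = 2x_1 - 5.6x_2:
  (9, 0) → Z = 18
  (379/108, 0) → Z = 379/54
  (10441/2412, 593/603) → Z = 18997/6030

The optimum lies where x_2 = 0 and 2x_1 + 9.5x_2 = 18.
Solving simultaneously gives x_1 = 9, x_2 = 0.

x_1 = 9, x_2 = 0, maximum Z = 18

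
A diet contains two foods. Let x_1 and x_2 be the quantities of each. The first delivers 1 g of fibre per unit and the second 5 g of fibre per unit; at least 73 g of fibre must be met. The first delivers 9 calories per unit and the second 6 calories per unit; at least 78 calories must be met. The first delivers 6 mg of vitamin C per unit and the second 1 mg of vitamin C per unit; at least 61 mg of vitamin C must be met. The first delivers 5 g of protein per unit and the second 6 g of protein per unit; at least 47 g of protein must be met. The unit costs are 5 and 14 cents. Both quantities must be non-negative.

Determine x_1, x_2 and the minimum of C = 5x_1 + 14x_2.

x_1 = 8, x_2 = 13, minimum C = 222

The feasible region is unbounded (it extends along (0, 1), (1, 0)), but C strictly increases along every unbounded feasible direction, so there is no improving ray and the minimum is attained at a vertex.

The binding constraints are x_1 + 5x_2 = 73 and 6x_1 + x_2 = 61.
Solving simultaneously gives x_1 = 8, x_2 = 13.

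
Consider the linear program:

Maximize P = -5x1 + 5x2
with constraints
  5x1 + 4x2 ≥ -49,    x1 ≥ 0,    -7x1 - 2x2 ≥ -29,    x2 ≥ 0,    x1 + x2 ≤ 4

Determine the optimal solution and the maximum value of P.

At the optimal vertex, x1 = 0 and x1 + x2 = 4.
Solving simultaneously gives x1 = 0, x2 = 4.

x1 = 0, x2 = 4, maximum P = 20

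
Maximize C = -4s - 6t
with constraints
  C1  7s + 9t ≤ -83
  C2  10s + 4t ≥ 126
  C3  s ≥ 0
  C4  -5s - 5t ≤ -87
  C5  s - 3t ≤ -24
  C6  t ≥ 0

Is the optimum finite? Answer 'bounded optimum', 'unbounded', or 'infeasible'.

infeasible

The boundaries 10s + 4t = 126 and s = 0 meet at (0, 63/2), but that point violates 7s + 9t ≤ -83. Every candidate vertex is excluded by some other constraint, so the feasible region is empty.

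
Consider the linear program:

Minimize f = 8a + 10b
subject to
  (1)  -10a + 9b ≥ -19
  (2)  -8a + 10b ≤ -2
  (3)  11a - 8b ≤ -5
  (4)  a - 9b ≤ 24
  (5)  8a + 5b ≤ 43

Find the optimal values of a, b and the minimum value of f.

Feasible corners and f = 8a + 10b:
  (-33/23, -31/23) → f = -574/23
  (-111/31, -95/31) → f = -1838/31
  (-237/91, -269/91) → f = -4586/91

At the optimal vertex, -8a + 10b = -2 and a - 9b = 24.
Solving simultaneously gives a = -111/31, b = -95/31.

a = -111/31, b = -95/31, minimum f = -1838/31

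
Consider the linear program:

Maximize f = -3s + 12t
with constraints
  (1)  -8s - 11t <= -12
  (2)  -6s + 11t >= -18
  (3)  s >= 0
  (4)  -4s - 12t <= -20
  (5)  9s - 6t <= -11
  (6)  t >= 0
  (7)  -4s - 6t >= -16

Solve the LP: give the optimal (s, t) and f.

s = 0, t = 8/3, maximum f = 32

Extreme points and f = -3s + 12t:
  (0, 11/6) → f = 22
  (0, 8/3) → f = 32
  (5/13, 94/39) → f = 361/13

The binding constraints are s = 0 and -4s - 6t = -16.
Solving simultaneously gives s = 0, t = 8/3.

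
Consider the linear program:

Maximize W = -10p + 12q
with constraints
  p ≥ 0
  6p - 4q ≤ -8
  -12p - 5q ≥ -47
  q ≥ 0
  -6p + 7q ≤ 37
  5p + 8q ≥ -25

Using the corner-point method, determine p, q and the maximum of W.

p = 24/19, q = 121/19, maximum W = 1212/19

Vertices and W = -10p + 12q:
  (0, 2) → W = 24
  (0, 37/7) → W = 444/7
  (74/39, 63/13) → W = 1528/39
  (24/19, 121/19) → W = 1212/19

The binding constraints are -12p - 5q = -47 and -6p + 7q = 37.
Solving simultaneously gives p = 24/19, q = 121/19.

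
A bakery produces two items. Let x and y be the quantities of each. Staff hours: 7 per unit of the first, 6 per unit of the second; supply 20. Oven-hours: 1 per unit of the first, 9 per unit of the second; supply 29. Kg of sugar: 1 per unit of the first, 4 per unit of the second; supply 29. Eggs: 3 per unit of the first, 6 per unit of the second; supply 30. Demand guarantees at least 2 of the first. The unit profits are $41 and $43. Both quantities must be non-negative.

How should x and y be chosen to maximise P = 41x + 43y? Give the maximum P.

x = 2, y = 1, maximum P = 125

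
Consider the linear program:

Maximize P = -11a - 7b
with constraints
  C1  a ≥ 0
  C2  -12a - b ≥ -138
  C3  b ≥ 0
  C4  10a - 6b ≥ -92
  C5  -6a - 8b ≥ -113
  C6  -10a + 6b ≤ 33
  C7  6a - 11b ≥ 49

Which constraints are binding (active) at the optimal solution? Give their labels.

C3 and C7

Vertices and P = -11a - 7b:
  (23/2, 0) → P = -253/2
  (1567/138, 40/23) → P = -18917/138
  (49/6, 0) → P = -539/6

The maximum is at (49/6, 0). Substituting into each constraint, equality holds for C3 and C7; the remaining constraints have slack.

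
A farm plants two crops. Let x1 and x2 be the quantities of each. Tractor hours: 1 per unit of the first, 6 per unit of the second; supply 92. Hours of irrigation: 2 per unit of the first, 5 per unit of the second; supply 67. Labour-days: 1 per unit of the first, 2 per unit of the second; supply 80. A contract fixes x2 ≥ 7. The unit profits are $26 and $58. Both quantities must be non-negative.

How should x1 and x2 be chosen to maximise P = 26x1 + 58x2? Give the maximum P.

At the optimal vertex, 2x1 + 5x2 = 67 and x2 = 7.
Solving simultaneously gives x1 = 16, x2 = 7.

x1 = 16, x2 = 7, maximum P = 822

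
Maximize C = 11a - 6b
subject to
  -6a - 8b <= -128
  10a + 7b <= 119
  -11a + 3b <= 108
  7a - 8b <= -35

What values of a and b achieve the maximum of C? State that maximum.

The optimum lies where -6a - 8b = -128 and 10a + 7b = 119.
Solving simultaneously gives a = 28/19, b = 283/19.

a = 28/19, b = 283/19, maximum C = -1390/19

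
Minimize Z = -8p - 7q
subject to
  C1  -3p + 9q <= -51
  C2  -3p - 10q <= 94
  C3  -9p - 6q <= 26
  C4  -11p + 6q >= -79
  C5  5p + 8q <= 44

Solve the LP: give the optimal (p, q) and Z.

p = 5, q = -4, minimum Z = -12

Corner points and Z = -8p - 7q:
  (8/11, -179/33) → Z = 1061/33
  (5, -4) → Z = -12
  (53/20, -997/120) → Z = 887/24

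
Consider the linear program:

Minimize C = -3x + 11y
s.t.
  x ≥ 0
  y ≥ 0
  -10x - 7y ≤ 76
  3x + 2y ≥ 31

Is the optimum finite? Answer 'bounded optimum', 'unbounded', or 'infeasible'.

unbounded

From the feasible point (0, 31/2), moving in the direction (1, 0) keeps every constraint satisfied while C decreases without bound.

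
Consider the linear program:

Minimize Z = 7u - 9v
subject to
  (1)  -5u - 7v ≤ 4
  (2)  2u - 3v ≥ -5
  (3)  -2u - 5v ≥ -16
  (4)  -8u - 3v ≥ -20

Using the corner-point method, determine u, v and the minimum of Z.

u = -47/29, v = 17/29, minimum Z = -482/29

The binding constraints are -5u - 7v = 4 and 2u - 3v = -5.
Solving simultaneously gives u = -47/29, v = 17/29.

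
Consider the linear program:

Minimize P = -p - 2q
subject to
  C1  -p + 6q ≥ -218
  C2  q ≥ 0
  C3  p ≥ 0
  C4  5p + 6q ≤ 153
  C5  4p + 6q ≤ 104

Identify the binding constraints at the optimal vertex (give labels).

Feasible corners and P = -p - 2q:
  (0, 0) → P = 0
  (26, 0) → P = -26
  (0, 52/3) → P = -104/3

The minimum is at (0, 52/3). Substituting into each constraint, equality holds for C3 and C5; the remaining constraints have slack.

C3 and C5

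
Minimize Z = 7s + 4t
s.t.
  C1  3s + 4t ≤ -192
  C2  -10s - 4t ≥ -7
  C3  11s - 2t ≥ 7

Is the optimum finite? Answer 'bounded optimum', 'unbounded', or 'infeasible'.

unbounded

From the feasible point (199/7, -1941/28), moving in the direction (-2, -11) keeps every constraint satisfied while Z decreases without bound.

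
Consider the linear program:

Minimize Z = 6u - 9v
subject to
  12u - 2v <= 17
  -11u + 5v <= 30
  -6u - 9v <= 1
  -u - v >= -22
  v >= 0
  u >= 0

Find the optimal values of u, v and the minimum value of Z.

u = 145/38, v = 547/38, minimum Z = -4053/38

Vertices and Z = 6u - 9v:
  (145/38, 547/38) → Z = -4053/38
  (17/12, 0) → Z = 17/2
  (0, 6) → Z = -54
  (0, 0) → Z = 0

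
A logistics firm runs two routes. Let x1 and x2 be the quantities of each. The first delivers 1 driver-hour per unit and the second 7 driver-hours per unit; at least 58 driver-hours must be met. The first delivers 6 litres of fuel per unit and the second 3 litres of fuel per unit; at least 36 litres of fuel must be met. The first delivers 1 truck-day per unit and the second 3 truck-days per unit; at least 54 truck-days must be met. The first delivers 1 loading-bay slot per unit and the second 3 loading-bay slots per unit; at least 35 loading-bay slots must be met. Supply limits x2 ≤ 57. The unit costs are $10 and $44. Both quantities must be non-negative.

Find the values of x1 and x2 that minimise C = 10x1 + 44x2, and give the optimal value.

x1 = 51, x2 = 1, minimum C = 554

Feasible corners and C = 10x1 + 44x2:
  (0, 18) → C = 792
  (0, 57) → C = 2508
  (58, 0) → C = 580
  (51, 1) → C = 554
The feasible region is unbounded (it extends along (1, 0)), but C strictly increases along every unbounded feasible direction, so there is no improving ray and the minimum is attained at a vertex.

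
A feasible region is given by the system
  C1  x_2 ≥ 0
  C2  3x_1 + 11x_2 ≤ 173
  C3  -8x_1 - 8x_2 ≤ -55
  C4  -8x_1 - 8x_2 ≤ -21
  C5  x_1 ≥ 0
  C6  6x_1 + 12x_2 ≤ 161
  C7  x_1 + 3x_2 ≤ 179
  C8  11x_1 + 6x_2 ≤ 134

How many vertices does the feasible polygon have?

5

Of the 27 pairwise boundary intersections, those satisfying every inequality are:
  (55/8, 0)
  (134/11, 0)
  (0, 55/8)
  (0, 161/12)
  (107/16, 967/96)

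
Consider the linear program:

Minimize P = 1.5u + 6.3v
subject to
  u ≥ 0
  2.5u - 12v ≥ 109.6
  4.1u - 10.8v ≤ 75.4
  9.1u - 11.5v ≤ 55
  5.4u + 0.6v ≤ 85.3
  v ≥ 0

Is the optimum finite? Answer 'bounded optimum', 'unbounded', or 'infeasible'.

infeasible

The boundaries u = 0 and 5.4u + 0.6v = 85.3 meet at (0, 853/6), but that point violates 2.5u - 12v ≥ 109.6. Every candidate vertex is excluded by some other constraint, so the feasible region is empty.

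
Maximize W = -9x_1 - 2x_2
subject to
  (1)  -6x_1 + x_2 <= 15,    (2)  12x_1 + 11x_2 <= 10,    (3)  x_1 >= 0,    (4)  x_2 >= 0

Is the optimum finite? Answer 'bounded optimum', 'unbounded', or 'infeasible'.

bounded optimum

Extreme points and W = -9x_1 - 2x_2:
  (0, 10/11) → W = -20/11
  (5/6, 0) → W = -15/2
  (0, 0) → W = 0
The feasible region has finitely many vertices and no improving ray; the maximum is 0 at (0, 0).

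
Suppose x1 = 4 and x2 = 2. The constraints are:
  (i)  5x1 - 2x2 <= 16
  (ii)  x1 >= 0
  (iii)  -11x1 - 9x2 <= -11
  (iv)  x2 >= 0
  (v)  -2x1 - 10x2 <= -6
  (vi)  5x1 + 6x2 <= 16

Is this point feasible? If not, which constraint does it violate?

Constraint (vi): 5x1 + 6x2 = 32, which is not ≤ 16. All other constraints are satisfied.

not feasible — violates (vi)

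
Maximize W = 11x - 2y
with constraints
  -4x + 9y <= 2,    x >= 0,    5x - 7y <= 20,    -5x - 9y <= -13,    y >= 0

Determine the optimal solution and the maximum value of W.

x = 194/17, y = 90/17, maximum W = 1954/17

Extreme points and W = 11x - 2y:
  (194/17, 90/17) → W = 1954/17
  (11/9, 62/81) → W = 965/81
  (4, 0) → W = 44
  (13/5, 0) → W = 143/5

The binding constraints are -4x + 9y = 2 and 5x - 7y = 20.
Solving simultaneously gives x = 194/17, y = 90/17.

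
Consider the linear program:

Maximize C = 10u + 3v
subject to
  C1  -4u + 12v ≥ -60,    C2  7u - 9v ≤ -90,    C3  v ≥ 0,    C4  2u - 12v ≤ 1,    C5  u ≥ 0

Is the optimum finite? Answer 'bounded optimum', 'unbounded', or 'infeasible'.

unbounded

From the feasible point (0, 10), moving in the direction (0, 1) keeps every constraint satisfied while C increases without bound.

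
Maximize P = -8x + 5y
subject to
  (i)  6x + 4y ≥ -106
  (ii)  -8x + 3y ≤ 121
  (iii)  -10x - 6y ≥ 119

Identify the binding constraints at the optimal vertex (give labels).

Feasible corners and P = -8x + 5y:
  (-401/25, -61/25) → P = 2903/25
  (40, -173/2) → P = -1505/2
  (-361/26, 43/13) → P = 1659/13

The maximum is at (-361/26, 43/13). Substituting into each constraint, equality holds for (ii) and (iii); the remaining constraints have slack.

(ii) and (iii)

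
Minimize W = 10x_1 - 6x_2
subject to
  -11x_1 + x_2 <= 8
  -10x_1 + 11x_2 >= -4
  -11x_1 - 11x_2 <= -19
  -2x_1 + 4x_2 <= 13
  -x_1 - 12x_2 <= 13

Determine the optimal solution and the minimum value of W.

Vertices and W = 10x_1 - 6x_2:
  (-23/44, 9/4) → W = -206/11
  (-19/42, 127/42) → W = -68/3
  (23/21, 146/231) → W = 1654/231
  (53/6, 23/3) → W = 127/3

x_1 = -19/42, x_2 = 127/42, minimum W = -68/3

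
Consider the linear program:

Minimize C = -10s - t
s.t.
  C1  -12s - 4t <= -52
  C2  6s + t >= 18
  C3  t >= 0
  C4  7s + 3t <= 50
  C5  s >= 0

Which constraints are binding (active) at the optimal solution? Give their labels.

Extreme points and C = -10s - t:
  (5/3, 8) → C = -74/3
  (13/3, 0) → C = -130/3
  (4/11, 174/11) → C = -214/11
  (50/7, 0) → C = -500/7

The minimum is at (50/7, 0). Substituting into each constraint, equality holds for C3 and C4; the remaining constraints have slack.

C3 and C4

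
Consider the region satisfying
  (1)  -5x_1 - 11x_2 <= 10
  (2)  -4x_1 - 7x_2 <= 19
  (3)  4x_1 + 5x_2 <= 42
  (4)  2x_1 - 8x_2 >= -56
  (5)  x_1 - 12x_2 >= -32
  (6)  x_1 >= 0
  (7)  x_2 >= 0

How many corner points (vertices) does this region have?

Of the 21 pairwise boundary intersections, those satisfying every inequality are:
  (344/53, 170/53)
  (21/2, 0)
  (0, 8/3)
  (0, 0)

4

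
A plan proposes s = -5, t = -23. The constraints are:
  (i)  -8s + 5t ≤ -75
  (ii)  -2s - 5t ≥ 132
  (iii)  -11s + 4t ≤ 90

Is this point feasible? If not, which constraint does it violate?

Constraint (ii): -2s - 5t = 125, which is not ≥ 132. All other constraints are satisfied.

not feasible — violates (ii)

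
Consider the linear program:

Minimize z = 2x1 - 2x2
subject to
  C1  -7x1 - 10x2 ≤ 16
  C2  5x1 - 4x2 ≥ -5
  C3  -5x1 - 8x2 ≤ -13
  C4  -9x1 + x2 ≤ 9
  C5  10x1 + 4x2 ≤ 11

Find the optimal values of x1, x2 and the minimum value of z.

Feasible corners and z = 2x1 - 2x2:
  (1/5, 3/2) → z = -13/5
  (2/5, 7/4) → z = -27/10
  (3/5, 5/4) → z = -13/10

x1 = 2/5, x2 = 7/4, minimum z = -27/10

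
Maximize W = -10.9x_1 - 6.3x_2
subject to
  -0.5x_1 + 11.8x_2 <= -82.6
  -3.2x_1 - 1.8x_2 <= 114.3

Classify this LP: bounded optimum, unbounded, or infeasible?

From the feasible point (-60003/1933, -32147/3866), moving in the direction (1.8, -3.2) keeps every constraint satisfied while W increases without bound.

unbounded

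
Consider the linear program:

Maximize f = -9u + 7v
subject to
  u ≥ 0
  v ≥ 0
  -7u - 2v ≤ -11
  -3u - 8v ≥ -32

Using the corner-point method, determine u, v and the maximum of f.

u = 12/25, v = 191/50, maximum f = 1121/50

Feasible corners and f = -9u + 7v:
  (11/7, 0) → f = -99/7
  (32/3, 0) → f = -96
  (12/25, 191/50) → f = 1121/50

The binding constraints are -7u - 2v = -11 and -3u - 8v = -32.
Solving simultaneously gives u = 12/25, v = 191/50.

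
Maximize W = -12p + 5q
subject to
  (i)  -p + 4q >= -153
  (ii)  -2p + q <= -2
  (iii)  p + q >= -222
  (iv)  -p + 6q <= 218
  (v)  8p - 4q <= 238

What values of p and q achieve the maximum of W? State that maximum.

Feasible corners and W = -12p + 5q:
  (-145/7, -304/7) → W = 220/7
  (85/7, -493/14) → W = -4505/14
  (230/11, 438/11) → W = -570/11
  (575/11, 991/22) → W = -8845/22

The optimum lies where -p + 4q = -153 and -2p + q = -2.
Solving simultaneously gives p = -145/7, q = -304/7.

p = -145/7, q = -304/7, maximum W = 220/7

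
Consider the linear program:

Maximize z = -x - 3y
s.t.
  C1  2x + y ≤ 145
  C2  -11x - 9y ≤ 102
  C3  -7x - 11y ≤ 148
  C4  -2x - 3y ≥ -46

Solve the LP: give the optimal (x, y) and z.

x = 581/5, y = -437/5, maximum z = 146

Vertices and z = -x - 3y:
  (581/5, -437/5) → z = 146
  (389/4, -99/2) → z = 205/4
  (105/29, -457/29) → z = 1266/29
  (-48, 142/3) → z = -94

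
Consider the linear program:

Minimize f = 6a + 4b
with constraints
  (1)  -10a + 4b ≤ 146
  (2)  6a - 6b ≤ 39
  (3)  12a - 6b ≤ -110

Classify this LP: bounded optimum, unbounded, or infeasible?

Feasible corners and f = 6a + 4b:
  (-86/3, -211/6) → f = -938/3
  (-149/6, -94/3) → f = -823/3
The feasible region has finitely many vertices and no improving ray; the minimum is -938/3 at (-86/3, -211/6).

bounded optimum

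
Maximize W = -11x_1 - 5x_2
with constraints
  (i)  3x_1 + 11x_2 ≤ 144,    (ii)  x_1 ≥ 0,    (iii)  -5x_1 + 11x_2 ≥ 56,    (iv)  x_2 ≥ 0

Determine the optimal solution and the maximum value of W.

Feasible corners and W = -11x_1 - 5x_2:
  (0, 144/11) → W = -720/11
  (11, 111/11) → W = -1886/11
  (0, 56/11) → W = -280/11

The optimum lies where x_1 = 0 and -5x_1 + 11x_2 = 56.
Solving simultaneously gives x_1 = 0, x_2 = 56/11.

x_1 = 0, x_2 = 56/11, maximum W = -280/11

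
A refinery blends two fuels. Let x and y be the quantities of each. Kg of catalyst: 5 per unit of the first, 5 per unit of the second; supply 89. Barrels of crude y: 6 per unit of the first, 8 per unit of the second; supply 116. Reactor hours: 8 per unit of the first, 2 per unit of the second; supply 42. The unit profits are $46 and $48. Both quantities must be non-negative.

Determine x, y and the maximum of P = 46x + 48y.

Vertices and P = 46x + 48y:
  (0, 0) → P = 0
  (0, 29/2) → P = 696
  (21/4, 0) → P = 483/2
  (2, 13) → P = 716

At the optimal vertex, 6x + 8y = 116 and 8x + 2y = 42.
Solving simultaneously gives x = 2, y = 13.

x = 2, y = 13, maximum P = 716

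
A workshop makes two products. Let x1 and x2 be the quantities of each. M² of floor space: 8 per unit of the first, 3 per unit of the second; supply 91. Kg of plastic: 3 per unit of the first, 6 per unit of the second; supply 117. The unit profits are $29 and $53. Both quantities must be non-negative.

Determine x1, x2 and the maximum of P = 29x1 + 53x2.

x1 = 5, x2 = 17, maximum P = 1046

Extreme points and P = 29x1 + 53x2:
  (0, 0) → P = 0
  (0, 39/2) → P = 2067/2
  (91/8, 0) → P = 2639/8
  (5, 17) → P = 1046

At the optimal vertex, 8x1 + 3x2 = 91 and 3x1 + 6x2 = 117.
Solving simultaneously gives x1 = 5, x2 = 17.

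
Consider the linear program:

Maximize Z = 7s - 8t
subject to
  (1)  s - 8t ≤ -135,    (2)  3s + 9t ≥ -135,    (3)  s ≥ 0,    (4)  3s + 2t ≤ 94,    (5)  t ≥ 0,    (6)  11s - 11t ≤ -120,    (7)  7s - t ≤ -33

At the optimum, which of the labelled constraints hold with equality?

Feasible corners and Z = 7s - 8t:
  (0, 47) → Z = -376
  (0, 33) → Z = -264
  (28/17, 757/17) → Z = -5860/17

The maximum is at (0, 33). Substituting into each constraint, equality holds for (3) and (7); the remaining constraints have slack.

(3) and (7)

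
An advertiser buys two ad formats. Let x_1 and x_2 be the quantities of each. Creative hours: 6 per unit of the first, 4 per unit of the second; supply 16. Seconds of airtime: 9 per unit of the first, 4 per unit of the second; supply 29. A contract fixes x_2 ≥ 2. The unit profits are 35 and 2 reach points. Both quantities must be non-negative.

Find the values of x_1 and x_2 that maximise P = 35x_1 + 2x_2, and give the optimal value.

Extreme points and P = 35x_1 + 2x_2:
  (0, 4) → P = 8
  (0, 2) → P = 4
  (4/3, 2) → P = 152/3

At the optimal vertex, 6x_1 + 4x_2 = 16 and x_2 = 2.
Solving simultaneously gives x_1 = 4/3, x_2 = 2.

x_1 = 4/3, x_2 = 2, maximum P = 152/3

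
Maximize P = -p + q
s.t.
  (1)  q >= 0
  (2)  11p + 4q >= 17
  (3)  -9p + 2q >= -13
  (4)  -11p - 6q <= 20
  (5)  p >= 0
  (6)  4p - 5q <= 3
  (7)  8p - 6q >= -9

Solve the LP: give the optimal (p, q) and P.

p = 48/19, q = 185/38, maximum P = 89/38

Extreme points and P = -p + q:
  (97/71, 35/71) → P = -62/71
  (33/49, 235/98) → P = 169/98
  (59/37, 25/37) → P = -34/37
  (48/19, 185/38) → P = 89/38

The optimum lies where -9p + 2q = -13 and 8p - 6q = -9.
Solving simultaneously gives p = 48/19, q = 185/38.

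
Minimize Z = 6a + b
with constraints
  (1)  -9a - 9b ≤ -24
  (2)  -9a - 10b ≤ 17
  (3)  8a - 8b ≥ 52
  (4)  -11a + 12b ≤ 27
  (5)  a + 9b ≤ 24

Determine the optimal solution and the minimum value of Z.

a = 55/12, b = -23/12, minimum Z = 307/12

The feasible region is unbounded (it extends along (10, -9), (9, -1)), but Z strictly increases along every unbounded feasible direction, so there is no improving ray and the minimum is attained at a vertex.

The binding constraints are -9a - 9b = -24 and 8a - 8b = 52.
Solving simultaneously gives a = 55/12, b = -23/12.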